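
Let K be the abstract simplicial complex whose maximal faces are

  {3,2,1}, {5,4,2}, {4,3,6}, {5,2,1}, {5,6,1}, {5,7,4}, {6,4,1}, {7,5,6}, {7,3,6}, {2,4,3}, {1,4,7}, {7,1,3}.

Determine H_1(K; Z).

H_1 ≅ Z/2Z.

We work with the vertex ordering 1 < 2 < 3 < 4 < 5 < 6 < 7. The simplices of K, each written with vertices in increasing order, are:

  0-simplices (7): [1], [2], [3], [4], [5], [6], [7]
  1-simplices (18): [1,2], [1,3], [1,4], [1,5], [1,6], [1,7], [2,3], [2,4], [2,5], [3,4], [3,6], [3,7], [4,5], [4,6], [4,7], [5,6], [5,7], [6,7]
  2-simplices (12): [1,2,3], [1,2,5], [1,3,7], [1,4,6], [1,4,7], [1,5,6], [2,3,4], [2,4,5], [3,4,6], [3,6,7], [4,5,7], [5,6,7]

so the chain groups are C_0 ≅ Z^7, C_1 ≅ Z^18, C_2 ≅ Z^12.

The boundary map ∂_1: C_1 → C_0 sends each edge [p,q] (with p < q) to q − p. For instance
  ∂[1,3] = [3] − [1].
The 7×18 boundary matrix has rank 6 and Smith normal form diag(1,1,1,1,1,1).

∂_2: C_2 → C_1 maps a triangle to the signed sum of its edges. For instance
  ∂[3,6,7] = [6,7] − [3,7] + [3,6],
  ∂[2,3,4] = [3,4] − [2,4] + [2,3].
The resulting 18×12 matrix has rank 12, and its Smith normal form has invariant factors (1,1,1,1,1,1,1,1,1,1,1,2).

From H_k ≅ ker(∂_k) / im(∂_{k+1}) we obtain:

  H_1: rank ker ∂_1 − rank ∂_2 = (18 − 6) − 12 = 0, and ∂_2 has invariant factor 2 > 1, so H_1 ≅ Z/2Z.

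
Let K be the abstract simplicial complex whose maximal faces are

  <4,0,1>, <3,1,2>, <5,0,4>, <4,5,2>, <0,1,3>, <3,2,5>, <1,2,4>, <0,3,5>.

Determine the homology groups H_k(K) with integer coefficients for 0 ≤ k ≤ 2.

Take the total order 0 < 1 < 2 < 3 < 4 < 5 on the vertex set. Then K (dimension 2) consists of the simplices:

  0-simplices (6): [0], [1], [2], [3], [4], [5]
  1-simplices (12): [0,1], [0,3], [0,4], [0,5], [1,2], [1,3], [1,4], [2,3], [2,4], [2,5], [3,5], [4,5]
  2-simplices (8): [0,1,3], [0,1,4], [0,3,5], [0,4,5], [1,2,3], [1,2,4], [2,3,5], [2,4,5]

giving chain groups C_0 ≅ Z^6, C_1 ≅ Z^12, C_2 ≅ Z^8.

The boundary map ∂_1: C_1 → C_0 sends each edge [p,q] (with p < q) to q − p. For instance
  ∂[0,4] = [4] − [0].
This gives a 6×12 integer matrix of rank 5; reducing to Smith normal form yields diagonal entries (1,1,1,1,1).

The boundary map ∂_2: C_2 → C_1 sends each 2-simplex [p,q,r] to [q,r] − [p,r] + [p,q]. For instance
  ∂[2,3,5] = [3,5] − [2,5] + [2,3],
  ∂[1,2,4] = [2,4] − [1,4] + [1,2].
The resulting 12×8 matrix has rank 7, and its Smith normal form has invariant factors (1,1,1,1,1,1,1).

Reading off H_k = ker ∂_k / im ∂_{k+1}:

  H_0: rank C_0 − rank ∂_1 = 6 − 5 = 1, and the invariant factors of ∂_1 are all 1, so H_0 ≅ Z.
  H_1: rank ker ∂_1 − rank ∂_2 = (12 − 5) − 7 = 0, and the invariant factors of ∂_2 are all 1, so H_1 ≅ 0.
  H_2: rank ker ∂_2 − rank ∂_3 = (8 − 7) − 0 = 1, and there is no ∂_3, so H_2 ≅ Z.

As a check, the Euler characteristic is 6 − 12 + 8 = 2, which agrees with 1 − 0 + 1 = 2.
(K is a triangulation of the 2-sphere S^2.)

H_0 = Z,  H_1 = 0,  H_2 = Z.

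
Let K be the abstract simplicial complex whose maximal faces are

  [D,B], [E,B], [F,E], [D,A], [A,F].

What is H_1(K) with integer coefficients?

We work with the vertex ordering A < B < D < E < F. The simplices of K, each written with vertices in increasing order, are:

  0-simplices (5): A, B, D, E, F
  1-simplices (5): AD, AF, BD, BE, EF

so the chain groups are C_0 ≅ Z^5, C_1 ≅ Z^5.

∂_1: C_1 → C_0 sends each edge [p,q] (with p < q) to q − p. For instance
  ∂EF = F − E.
The 5×5 boundary matrix has rank 4 and Smith normal form diag(1,1,1,1).

From H_k ≅ ker(∂_k) / im(∂_{k+1}) we obtain:

  H_1: rank ker ∂_1 − rank ∂_2 = (5 − 4) − 0 = 1, and there is no ∂_2, so H_1 = Z.

H_1 = Z.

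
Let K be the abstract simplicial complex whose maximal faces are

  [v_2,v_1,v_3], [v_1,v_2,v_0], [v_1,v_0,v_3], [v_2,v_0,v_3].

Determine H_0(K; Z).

H_0 = Z.

Take the total order v_0 < v_1 < v_2 < v_3 on the vertex set. Then K (dimension 2) consists of the simplices:

  0-simplices (4): [v_0], [v_1], [v_2], [v_3]
  1-simplices (6): [v_0,v_1], [v_0,v_2], [v_0,v_3], [v_1,v_2], [v_1,v_3], [v_2,v_3]
  2-simplices (4): [v_0,v_1,v_2], [v_0,v_1,v_3], [v_0,v_2,v_3], [v_1,v_2,v_3]

so the chain groups are C_0 ≅ Z^4, C_1 ≅ Z^6, C_2 ≅ Z^4.

Boundary ∂_1: C_1 → C_0 maps an edge to its endpoints' difference, ∂[p,q] = q − p. For instance
  ∂[v_0,v_2] = [v_2] − [v_0].
As a 4×6 matrix over Z this has rank 3, with invariant factors (1,1,1).

∂_2: C_2 → C_1 sends each 2-simplex [p,q,r] to [q,r] − [p,r] + [p,q]. For instance
  ∂[v_0,v_1,v_2] = [v_1,v_2] − [v_0,v_2] + [v_0,v_1],
  ∂[v_0,v_1,v_3] = [v_1,v_3] − [v_0,v_3] + [v_0,v_1].
The resulting 6×4 matrix has rank 3, and its Smith normal form has invariant factors (1,1,1).

Computing H_k = (kernel of ∂_k) / (image of ∂_{k+1}):

  H_0: rank C_0 − rank ∂_1 = 4 − 3 = 1, and the invariant factors of ∂_1 are all 1, so H_0 = Z.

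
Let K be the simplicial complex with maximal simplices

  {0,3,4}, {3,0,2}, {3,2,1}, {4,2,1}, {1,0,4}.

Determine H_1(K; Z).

Fix the vertex order 0 < 1 < 2 < 3 < 4 and write every simplex with vertices in increasing order. Then dim K = 2 and the simplices of K are:

  0-simplices (5): [0], [1], [2], [3], [4]
  1-simplices (10): [0,1], [0,2], [0,3], [0,4], [1,2], [1,3], [1,4], [2,3], [2,4], [3,4]
  2-simplices (5): [0,1,4], [0,2,3], [0,3,4], [1,2,3], [1,2,4]

giving chain groups C_0 ≅ Z^5, C_1 ≅ Z^10, C_2 ≅ Z^5.

∂_1: C_1 → C_0 is given by ∂[p,q] = [q] − [p]. For instance
  ∂[2,3] = [3] − [2].
The 5×10 boundary matrix has rank 4 and Smith normal form diag(1,1,1,1).

∂_2: C_2 → C_1 acts by ∂[p,q,r] = [q,r] − [p,r] + [p,q]. For instance
  ∂[1,2,4] = [2,4] − [1,4] + [1,2],
  ∂[0,1,4] = [1,4] − [0,4] + [0,1].
The resulting 10×5 matrix has rank 5, and its Smith normal form has invariant factors (1,1,1,1,1).

Reading off H_k = ker ∂_k / im ∂_{k+1}:

  H_1: rank ker ∂_1 − rank ∂_2 = (10 − 4) − 5 = 1, and the invariant factors of ∂_2 are all 1, so H_1 = Z.

H_1 ≅ Z.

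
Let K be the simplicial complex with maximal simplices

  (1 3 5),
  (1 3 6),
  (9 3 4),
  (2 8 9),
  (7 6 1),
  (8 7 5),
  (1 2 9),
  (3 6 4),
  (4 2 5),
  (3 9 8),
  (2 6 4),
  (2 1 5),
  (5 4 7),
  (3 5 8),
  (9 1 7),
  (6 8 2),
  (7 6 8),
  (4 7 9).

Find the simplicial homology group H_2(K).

H_2 ≅ Z.

K has 9 vertices, 27 edges, 18 triangles.
rank ∂_2 = 17, rank ∂_3 = 0 ⇒ b_2 = 18 − 17 − 0 = 1. So H_2 ≅ Z.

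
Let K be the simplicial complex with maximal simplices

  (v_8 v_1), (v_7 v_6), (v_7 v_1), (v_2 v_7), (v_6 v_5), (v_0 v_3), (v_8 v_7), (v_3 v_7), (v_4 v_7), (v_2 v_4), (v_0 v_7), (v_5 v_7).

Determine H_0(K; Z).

Fix the vertex order v_0 < v_1 < v_2 < v_3 < v_4 < v_5 < v_6 < v_7 < v_8 and write every simplex with vertices in increasing order. Then dim K = 1 and the simplices of K are:

  0-simplices (9): [v_0], [v_1], [v_2], [v_3], [v_4], [v_5], [v_6], [v_7], [v_8]
  1-simplices (12): [v_0,v_3], [v_0,v_7], [v_1,v_7], [v_1,v_8], [v_2,v_4], [v_2,v_7], [v_3,v_7], [v_4,v_7], [v_5,v_6], [v_5,v_7], [v_6,v_7], [v_7,v_8]

giving chain groups C_0 ≅ Z^9, C_1 ≅ Z^12.

∂_1: C_1 → C_0 maps an edge to its endpoints' difference, ∂[p,q] = q − p. For instance
  ∂[v_3,v_7] = [v_7] − [v_3].
The resulting 9×12 matrix has rank 8, and its Smith normal form has invariant factors (1,1,1,1,1,1,1,1).

Now H_k = ker ∂_k / im ∂_{k+1}, so:

  H_0: rank C_0 − rank ∂_1 = 9 − 8 = 1, and the invariant factors of ∂_1 are all 1, so H_0 = Z.

H_0 = Z.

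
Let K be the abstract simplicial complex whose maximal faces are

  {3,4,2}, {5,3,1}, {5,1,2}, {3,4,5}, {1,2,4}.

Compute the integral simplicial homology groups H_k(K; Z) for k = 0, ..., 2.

H_0 = Z,  H_1 = Z,  H_2 = 0.

Fix the vertex order 1 < 2 < 3 < 4 < 5 and write every simplex with vertices in increasing order. Then dim K = 2 and the simplices of K are:

  0-simplices (5): [1], [2], [3], [4], [5]
  1-simplices (10): [1,2], [1,3], [1,4], [1,5], [2,3], [2,4], [2,5], [3,4], [3,5], [4,5]
  2-simplices (5): [1,2,4], [1,2,5], [1,3,5], [2,3,4], [3,4,5]

Hence C_0 ≅ Z^5, C_1 ≅ Z^10, C_2 ≅ Z^5.

The boundary map ∂_1: C_1 → C_0 maps an edge to its endpoints' difference, ∂[p,q] = q − p.
This gives a 5×10 integer matrix of rank 4; reducing to Smith normal form yields diagonal entries (1,1,1,1).

∂_2: C_2 → C_1 maps a triangle to the signed sum of its edges. For instance
  ∂[1,2,4] = [2,4] − [1,4] + [1,2],
  ∂[1,3,5] = [3,5] − [1,5] + [1,3].
The 10×5 boundary matrix has rank 5 and Smith normal form diag(1,1,1,1,1).

Reading off H_k = ker ∂_k / im ∂_{k+1}:

  H_0: rank C_0 − rank ∂_1 = 5 − 4 = 1, and the invariant factors of ∂_1 are all 1, so H_0 = Z.
  H_1: rank ker ∂_1 − rank ∂_2 = (10 − 4) − 5 = 1, and the invariant factors of ∂_2 are all 1, so H_1 = Z.
  H_2: rank ker ∂_2 − rank ∂_3 = (5 − 5) − 0 = 0, and there is no ∂_3, so H_2 = 0.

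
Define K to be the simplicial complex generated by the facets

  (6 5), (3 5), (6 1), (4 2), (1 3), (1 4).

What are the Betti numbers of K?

Take the total order 1 < 2 < 3 < 4 < 5 < 6 on the vertex set. Then K (dimension 1) consists of the simplices:

  0-simplices (6): [1], [2], [3], [4], [5], [6]
  1-simplices (6): [1,3], [1,4], [1,6], [2,4], [3,5], [5,6]

Hence C_0 ≅ Z^6, C_1 ≅ Z^6.

Boundary ∂_1: C_1 → C_0 maps an edge to its endpoints' difference, ∂[p,q] = q − p. For instance
  ∂[1,4] = [4] − [1].
This gives a 6×6 integer matrix of rank 5; reducing to Smith normal form yields diagonal entries (1,1,1,1,1).

Reading off H_k = ker ∂_k / im ∂_{k+1}:

  H_0: rank C_0 − rank ∂_1 = 6 − 5 = 1, and the invariant factors of ∂_1 are all 1, so H_0 ≅ Z.
  H_1: rank ker ∂_1 − rank ∂_2 = (6 − 5) − 0 = 1, and there is no ∂_2, so H_1 ≅ Z.

As a check, the Euler characteristic is 6 − 6 = 0, which agrees with 1 − 1 = 0.

Hence the Betti numbers are b_0 = 1, b_1 = 1.

b_0 = 1, b_1 = 1.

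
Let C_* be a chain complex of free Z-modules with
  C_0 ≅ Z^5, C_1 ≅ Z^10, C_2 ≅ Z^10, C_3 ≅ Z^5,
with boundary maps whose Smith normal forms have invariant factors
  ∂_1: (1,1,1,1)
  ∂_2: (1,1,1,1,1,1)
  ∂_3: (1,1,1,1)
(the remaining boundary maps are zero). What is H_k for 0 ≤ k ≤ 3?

H_0 ≅ Z,  H_1 = 0,  H_2 = 0,  H_3 ≅ Z.

H_0: b_0 = 5 − 0 − 4 = 1; torsion from ∂_1 factors > 1: none. So H_0 ≅ Z.
H_1: b_1 = 10 − 4 − 6 = 0; torsion from ∂_2 factors > 1: none. So H_1 ≅ 0.
H_2: b_2 = 10 − 6 − 4 = 0; torsion from ∂_3 factors > 1: none. So H_2 ≅ 0.
H_3: b_3 = 5 − 4 − 0 = 1; torsion from ∂_4 factors > 1: none. So H_3 ≅ Z.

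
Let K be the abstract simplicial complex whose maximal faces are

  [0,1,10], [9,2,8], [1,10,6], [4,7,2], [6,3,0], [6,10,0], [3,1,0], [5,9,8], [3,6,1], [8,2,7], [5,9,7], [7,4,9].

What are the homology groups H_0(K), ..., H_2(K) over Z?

We work with the vertex ordering 0 < 1 < 2 < 3 < 4 < 5 < 6 < 7 < 8 < 9 < 10. The simplices of K, each written with vertices in increasing order, are:

  0-simplices (11): [0], [1], [2], [3], [4], [5], [6], [7], [8], [9], [10]
  1-simplices (21): [0,1], [0,3], [0,6], [0,10], [1,3], [1,6], [1,10], [2,4], [2,7], [2,8], [2,9], [3,6], [4,7], [4,9], [5,7], [5,8], [5,9], [6,10], [7,8], [7,9], [8,9]
  2-simplices (12): [0,1,3], [0,1,10], [0,3,6], [0,6,10], [1,3,6], [1,6,10], [2,4,7], [2,7,8], [2,8,9], [4,7,9], [5,7,9], [5,8,9]

giving chain groups C_0 ≅ Z^11, C_1 ≅ Z^21, C_2 ≅ Z^12.

The boundary map ∂_1: C_1 → C_0 sends each edge [p,q] (with p < q) to q − p.
The resulting 11×21 matrix has rank 9, and its Smith normal form has invariant factors (1,1,1,1,1,1,1,1,1).

∂_2: C_2 → C_1 maps a triangle to the signed sum of its edges. For instance
  ∂[0,3,6] = [3,6] − [0,6] + [0,3],
  ∂[2,4,7] = [4,7] − [2,7] + [2,4].
The resulting 21×12 matrix has rank 11, and its Smith normal form has invariant factors (1,1,1,1,1,1,1,1,1,1,1).

Now H_k = ker ∂_k / im ∂_{k+1}, so:

  H_0: rank C_0 − rank ∂_1 = 11 − 9 = 2, and the invariant factors of ∂_1 are all 1, so H_0 = Z^2.
  H_1: rank ker ∂_1 − rank ∂_2 = (21 − 9) − 11 = 1, and the invariant factors of ∂_2 are all 1, so H_1 = Z.
  H_2: rank ker ∂_2 − rank ∂_3 = (12 − 11) − 0 = 1, and there is no ∂_3, so H_2 = Z.

(K is a triangulation of the disjoint union of the cylinder S^1 x I and the 2-sphere S^2.)

H_0 = Z^2,  H_1 = Z,  H_2 = Z.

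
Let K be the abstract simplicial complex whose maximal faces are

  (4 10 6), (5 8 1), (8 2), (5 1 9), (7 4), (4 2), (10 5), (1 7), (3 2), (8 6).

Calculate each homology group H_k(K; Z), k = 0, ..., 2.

Take the total order 1 < 2 < 3 < 4 < 5 < 6 < 7 < 8 < 9 < 10 on the vertex set. Then K (dimension 2) consists of the simplices:

  0-simplices (10): [1], [2], [3], [4], [5], [6], [7], [8], [9], [10]
  1-simplices (15): [1,5], [1,7], [1,8], [1,9], [2,3], [2,4], [2,8], [4,6], [4,7], [4,10], [5,8], [5,9], [5,10], [6,8], [6,10]
  2-simplices (3): [1,5,8], [1,5,9], [4,6,10]

giving chain groups C_0 ≅ Z^10, C_1 ≅ Z^15, C_2 ≅ Z^3.

The boundary map ∂_1: C_1 → C_0 is given by ∂[p,q] = [q] − [p].
The 10×15 boundary matrix has rank 9 and Smith normal form diag(1,1,1,1,1,1,1,1,1).

The boundary map ∂_2: C_2 → C_1 acts by ∂[p,q,r] = [q,r] − [p,r] + [p,q]. For instance
  ∂[4,6,10] = [6,10] − [4,10] + [4,6],
  ∂[1,5,9] = [5,9] − [1,9] + [1,5].
The 15×3 boundary matrix has rank 3 and Smith normal form diag(1,1,1).

Reading off H_k = ker ∂_k / im ∂_{k+1}:

  H_0: rank C_0 − rank ∂_1 = 10 − 9 = 1, and the invariant factors of ∂_1 are all 1, so H_0 ≅ Z.
  H_1: rank ker ∂_1 − rank ∂_2 = (15 − 9) − 3 = 3, and the invariant factors of ∂_2 are all 1, so H_1 ≅ Z^3.
  H_2: rank ker ∂_2 − rank ∂_3 = (3 − 3) − 0 = 0, and there is no ∂_3, so H_2 ≅ 0.

As a check, the Euler characteristic is 10 − 15 + 3 = -2, which agrees with 1 − 3 + 0 = -2.

H_0 = Z,  H_1 = Z^3,  H_2 = 0.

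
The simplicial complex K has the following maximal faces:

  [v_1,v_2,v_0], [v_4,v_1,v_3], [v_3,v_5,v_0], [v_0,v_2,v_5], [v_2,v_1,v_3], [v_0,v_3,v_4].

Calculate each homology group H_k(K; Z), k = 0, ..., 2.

H_0 = Z,  H_1 = Z,  H_2 = 0.

K has 6 vertices, 12 edges, 6 triangles.
rank ∂_0 = 0, rank ∂_1 = 5 ⇒ b_0 = 6 − 0 − 5 = 1; all invariant factors of ∂_1 are 1 so no torsion. So H_0 = Z.
rank ∂_1 = 5, rank ∂_2 = 6 ⇒ b_1 = 12 − 5 − 6 = 1; all invariant factors of ∂_2 are 1 so no torsion. So H_1 = Z.
rank ∂_2 = 6, rank ∂_3 = 0 ⇒ b_2 = 6 − 6 − 0 = 0. So H_2 = 0.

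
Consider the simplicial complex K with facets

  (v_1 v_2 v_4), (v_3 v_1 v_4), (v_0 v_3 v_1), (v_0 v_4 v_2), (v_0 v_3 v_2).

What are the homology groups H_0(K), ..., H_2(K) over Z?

K has 5 vertices, 10 edges, 5 triangles.
rank ∂_0 = 0, rank ∂_1 = 4 ⇒ b_0 = 5 − 0 − 4 = 1; all invariant factors of ∂_1 are 1 so no torsion. So H_0 = Z.
rank ∂_1 = 4, rank ∂_2 = 5 ⇒ b_1 = 10 − 4 − 5 = 1; all invariant factors of ∂_2 are 1 so no torsion. So H_1 = Z.
rank ∂_2 = 5, rank ∂_3 = 0 ⇒ b_2 = 5 − 5 − 0 = 0. So H_2 = 0.

H_0 = Z,  H_1 = Z,  H_2 = 0.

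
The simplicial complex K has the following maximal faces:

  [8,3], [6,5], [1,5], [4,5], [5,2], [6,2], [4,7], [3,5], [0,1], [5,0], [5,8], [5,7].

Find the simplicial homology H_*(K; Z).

Fix the vertex order 0 < 1 < 2 < 3 < 4 < 5 < 6 < 7 < 8 and write every simplex with vertices in increasing order. Then dim K = 1 and the simplices of K are:

  0-simplices (9): [0], [1], [2], [3], [4], [5], [6], [7], [8]
  1-simplices (12): [0,1], [0,5], [1,5], [2,5], [2,6], [3,5], [3,8], [4,5], [4,7], [5,6], [5,7], [5,8]

Hence C_0 ≅ Z^9, C_1 ≅ Z^12.

∂_1: C_1 → C_0 maps an edge to its endpoints' difference, ∂[p,q] = q − p. For instance
  ∂[2,6] = [6] − [2].
As a 9×12 matrix over Z this has rank 8, with invariant factors (1,1,1,1,1,1,1,1).

From H_k ≅ ker(∂_k) / im(∂_{k+1}) we obtain:

  H_0: rank C_0 − rank ∂_1 = 9 − 8 = 1, and the invariant factors of ∂_1 are all 1, so H_0 = Z.
  H_1: rank ker ∂_1 − rank ∂_2 = (12 − 8) − 0 = 4, and there is no ∂_2, so H_1 = Z^4.

(K is a triangulation of a wedge of 4 circles.)

H_0 = Z,  H_1 = Z^4.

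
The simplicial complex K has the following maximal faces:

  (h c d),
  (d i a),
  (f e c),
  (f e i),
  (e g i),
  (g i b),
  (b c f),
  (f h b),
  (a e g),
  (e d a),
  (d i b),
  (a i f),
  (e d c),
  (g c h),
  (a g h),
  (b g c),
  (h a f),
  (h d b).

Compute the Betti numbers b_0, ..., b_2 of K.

Take the total order a < b < c < d < e < f < g < h < i on the vertex set. Then K (dimension 2) consists of the simplices:

  0-simplices (9): a, b, c, d, e, f, g, h, i
  1-simplices (27): ad, ae, af, ag, ah, ai, bc, bd, bf, bg, bh, bi, cd, ce, cf, cg, ch, de, dh, di, ef, eg, ei, fh, fi, gh, gi
  2-simplices (18): ade, adi, aeg, afh, afi, agh, bcf, bcg, bdh, bdi, bfh, bgi, cde, cdh, cef, cgh, efi, egi

Hence C_0 ≅ Z^9, C_1 ≅ Z^27, C_2 ≅ Z^18.

The boundary map ∂_1: C_1 → C_0 maps an edge to its endpoints' difference, ∂[p,q] = q − p. For instance
  ∂cf = f − c.
As a 9×27 matrix over Z this has rank 8, with invariant factors (1,1,1,1,1,1,1,1).

∂_2: C_2 → C_1 sends each 2-simplex [p,q,r] to [q,r] − [p,r] + [p,q]. For instance
  ∂agh = gh − ah + ag,
  ∂efi = fi − ei + ef.
The 27×18 boundary matrix has rank 18 and Smith normal form diag(1,1,1,1,1,1,1,1,1,1,1,1,1,1,1,1,1,2).

Computing H_k = (kernel of ∂_k) / (image of ∂_{k+1}):

  H_0: rank C_0 − rank ∂_1 = 9 − 8 = 1, and the invariant factors of ∂_1 are all 1, so H_0 ≅ Z.
  H_1: rank ker ∂_1 − rank ∂_2 = (27 − 8) − 18 = 1, and ∂_2 has invariant factor 2 > 1, so H_1 ≅ Z ⊕ Z/2.
  H_2: rank ker ∂_2 − rank ∂_3 = (18 − 18) − 0 = 0, and there is no ∂_3, so H_2 ≅ 0.

Hence the Betti numbers are b_0 = 1, b_1 = 1, b_2 = 0.

b_0 = 1, b_1 = 1, b_2 = 0.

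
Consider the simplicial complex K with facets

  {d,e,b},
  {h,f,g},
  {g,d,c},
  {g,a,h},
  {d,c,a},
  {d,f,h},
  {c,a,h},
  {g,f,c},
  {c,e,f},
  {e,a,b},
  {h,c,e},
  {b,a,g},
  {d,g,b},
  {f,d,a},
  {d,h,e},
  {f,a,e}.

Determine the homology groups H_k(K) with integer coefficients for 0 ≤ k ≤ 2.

H_0 = Z,  H_1 = Z^2,  H_2 = Z.

K has 8 vertices, 24 edges, 16 triangles.
rank ∂_0 = 0, rank ∂_1 = 7 ⇒ b_0 = 8 − 0 − 7 = 1; all invariant factors of ∂_1 are 1 so no torsion. So H_0 ≅ Z.
rank ∂_1 = 7, rank ∂_2 = 15 ⇒ b_1 = 24 − 7 − 15 = 2; all invariant factors of ∂_2 are 1 so no torsion. So H_1 ≅ Z^2.
rank ∂_2 = 15, rank ∂_3 = 0 ⇒ b_2 = 16 − 15 − 0 = 1. So H_2 ≅ Z.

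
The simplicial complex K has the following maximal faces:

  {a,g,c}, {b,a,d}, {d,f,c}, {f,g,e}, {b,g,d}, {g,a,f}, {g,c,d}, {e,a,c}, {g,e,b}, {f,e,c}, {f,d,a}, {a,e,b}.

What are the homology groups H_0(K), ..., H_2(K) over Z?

H_0 = Z,  H_1 = Z/2Z,  H_2 = 0.

Fix the vertex order a < b < c < d < e < f < g and write every simplex with vertices in increasing order. Then dim K = 2 and the simplices of K are:

  0-simplices (7): a, b, c, d, e, f, g
  1-simplices (18): ab, ac, ad, ae, af, ag, bd, be, bg, cd, ce, cf, cg, df, dg, ef, eg, fg
  2-simplices (12): abd, abe, ace, acg, adf, afg, bdg, beg, cdf, cdg, cef, efg

so the chain groups are C_0 ≅ Z^7, C_1 ≅ Z^18, C_2 ≅ Z^12.

∂_1: C_1 → C_0 sends each edge [p,q] (with p < q) to q − p. For instance
  ∂dg = g − d.
As a 7×18 matrix over Z this has rank 6, with invariant factors (1,1,1,1,1,1).

The boundary map ∂_2: C_2 → C_1 acts by ∂[p,q,r] = [q,r] − [p,r] + [p,q]. For instance
  ∂cef = ef − cf + ce,
  ∂afg = fg − ag + af.
The resulting 18×12 matrix has rank 12, and its Smith normal form has invariant factors (1,1,1,1,1,1,1,1,1,1,1,2).

From H_k ≅ ker(∂_k) / im(∂_{k+1}) we obtain:

  H_0: rank C_0 − rank ∂_1 = 7 − 6 = 1, and the invariant factors of ∂_1 are all 1, so H_0 = Z.
  H_1: rank ker ∂_1 − rank ∂_2 = (18 − 6) − 12 = 0, and ∂_2 has invariant factor 2 > 1, so H_1 = Z/2Z.
  H_2: rank ker ∂_2 − rank ∂_3 = (12 − 12) − 0 = 0, and there is no ∂_3, so H_2 = 0.

(K is a triangulation of the real projective plane RP^2.)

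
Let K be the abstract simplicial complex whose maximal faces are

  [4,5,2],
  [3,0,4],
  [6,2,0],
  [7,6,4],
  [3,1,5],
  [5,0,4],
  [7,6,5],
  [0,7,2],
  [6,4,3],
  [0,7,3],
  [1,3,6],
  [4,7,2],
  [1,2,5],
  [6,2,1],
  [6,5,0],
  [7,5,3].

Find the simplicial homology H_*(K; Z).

H_0 ≅ Z,  H_1 ≅ Z^2,  H_2 ≅ Z.

We work with the vertex ordering 0 < 1 < 2 < 3 < 4 < 5 < 6 < 7. The simplices of K, each written with vertices in increasing order, are:

  0-simplices (8): [0], [1], [2], [3], [4], [5], [6], [7]
  1-simplices (24): (24 of them)
  2-simplices (16): [0,2,6], [0,2,7], [0,3,4], [0,3,7], [0,4,5], [0,5,6], [1,2,5], [1,2,6], [1,3,5], [1,3,6], [2,4,5], [2,4,7], [3,4,6], [3,5,7], [4,6,7], [5,6,7]

Hence C_0 ≅ Z^8, C_1 ≅ Z^24, C_2 ≅ Z^16.

∂_1: C_1 → C_0 sends each edge [p,q] (with p < q) to q − p. For instance
  ∂[5,6] = [6] − [5].
The resulting 8×24 matrix has rank 7, and its Smith normal form has invariant factors (1,1,1,1,1,1,1).

The boundary map ∂_2: C_2 → C_1 maps a triangle to the signed sum of its edges. For instance
  ∂[1,3,5] = [3,5] − [1,5] + [1,3],
  ∂[3,4,6] = [4,6] − [3,6] + [3,4].
As a 24×16 matrix over Z this has rank 15, with invariant factors (1,1,1,1,1,1,1,1,1,1,1,1,1,1,1).

Now H_k = ker ∂_k / im ∂_{k+1}, so:

  H_0: rank C_0 − rank ∂_1 = 8 − 7 = 1, and the invariant factors of ∂_1 are all 1, so H_0 ≅ Z.
  H_1: rank ker ∂_1 − rank ∂_2 = (24 − 7) − 15 = 2, and the invariant factors of ∂_2 are all 1, so H_1 ≅ Z^2.
  H_2: rank ker ∂_2 − rank ∂_3 = (16 − 15) − 0 = 1, and there is no ∂_3, so H_2 ≅ Z.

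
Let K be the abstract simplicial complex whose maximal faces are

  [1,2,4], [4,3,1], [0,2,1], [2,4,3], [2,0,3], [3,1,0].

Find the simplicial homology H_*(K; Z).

H_0 ≅ Z,  H_1 = 0,  H_2 ≅ Z.

We work with the vertex ordering 0 < 1 < 2 < 3 < 4. The simplices of K, each written with vertices in increasing order, are:

  0-simplices (5): [0], [1], [2], [3], [4]
  1-simplices (9): [0,1], [0,2], [0,3], [1,2], [1,3], [1,4], [2,3], [2,4], [3,4]
  2-simplices (6): [0,1,2], [0,1,3], [0,2,3], [1,2,4], [1,3,4], [2,3,4]

giving chain groups C_0 ≅ Z^5, C_1 ≅ Z^9, C_2 ≅ Z^6.

∂_1: C_1 → C_0 sends each edge [p,q] (with p < q) to q − p. For instance
  ∂[2,3] = [3] − [2].
The 5×9 boundary matrix has rank 4 and Smith normal form diag(1,1,1,1).

Boundary ∂_2: C_2 → C_1 sends each 2-simplex [p,q,r] to [q,r] − [p,r] + [p,q]. For instance
  ∂[1,3,4] = [3,4] − [1,4] + [1,3],
  ∂[0,2,3] = [2,3] − [0,3] + [0,2].
The resulting 9×6 matrix has rank 5, and its Smith normal form has invariant factors (1,1,1,1,1).

Reading off H_k = ker ∂_k / im ∂_{k+1}:

  H_0: rank C_0 − rank ∂_1 = 5 − 4 = 1, and the invariant factors of ∂_1 are all 1, so H_0 ≅ Z.
  H_1: rank ker ∂_1 − rank ∂_2 = (9 − 4) − 5 = 0, and the invariant factors of ∂_2 are all 1, so H_1 ≅ 0.
  H_2: rank ker ∂_2 − rank ∂_3 = (6 − 5) − 0 = 1, and there is no ∂_3, so H_2 ≅ Z.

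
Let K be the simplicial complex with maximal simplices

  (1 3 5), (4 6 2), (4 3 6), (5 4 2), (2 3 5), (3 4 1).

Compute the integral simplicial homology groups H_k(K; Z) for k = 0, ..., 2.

Take the total order 1 < 2 < 3 < 4 < 5 < 6 on the vertex set. Then K (dimension 2) consists of the simplices:

  0-simplices (6): [1], [2], [3], [4], [5], [6]
  1-simplices (12): [1,3], [1,4], [1,5], [2,3], [2,4], [2,5], [2,6], [3,4], [3,5], [3,6], [4,5], [4,6]
  2-simplices (6): [1,3,4], [1,3,5], [2,3,5], [2,4,5], [2,4,6], [3,4,6]

giving chain groups C_0 ≅ Z^6, C_1 ≅ Z^12, C_2 ≅ Z^6.

∂_1: C_1 → C_0 maps an edge to its endpoints' difference, ∂[p,q] = q − p.
As a 6×12 matrix over Z this has rank 5, with invariant factors (1,1,1,1,1).

Boundary ∂_2: C_2 → C_1 sends each 2-simplex [p,q,r] to [q,r] − [p,r] + [p,q]. For instance
  ∂[1,3,4] = [3,4] − [1,4] + [1,3],
  ∂[2,4,6] = [4,6] − [2,6] + [2,4].
The 12×6 boundary matrix has rank 6 and Smith normal form diag(1,1,1,1,1,1).

Computing H_k = (kernel of ∂_k) / (image of ∂_{k+1}):

  H_0: rank C_0 − rank ∂_1 = 6 − 5 = 1, and the invariant factors of ∂_1 are all 1, so H_0 = Z.
  H_1: rank ker ∂_1 − rank ∂_2 = (12 − 5) − 6 = 1, and the invariant factors of ∂_2 are all 1, so H_1 = Z.
  H_2: rank ker ∂_2 − rank ∂_3 = (6 − 6) − 0 = 0, and there is no ∂_3, so H_2 = 0.

(K is a triangulation of the cylinder S^1 x I.)

H_0 = Z,  H_1 = Z,  H_2 = 0.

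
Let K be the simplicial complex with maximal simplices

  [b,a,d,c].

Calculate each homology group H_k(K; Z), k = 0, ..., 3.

H_0 ≅ Z,  H_1 = 0,  H_2 = 0,  H_3 = 0.

We work with the vertex ordering a < b < c < d. The simplices of K, each written with vertices in increasing order, are:

  0-simplices (4): a, b, c, d
  1-simplices (6): ab, ac, ad, bc, bd, cd
  2-simplices (4): abc, abd, acd, bcd
  3-simplices (1): abcd

so the chain groups are C_0 ≅ Z^4, C_1 ≅ Z^6, C_2 ≅ Z^4, C_3 ≅ Z^1.

∂_1: C_1 → C_0 sends each edge [p,q] (with p < q) to q − p.
The resulting 4×6 matrix has rank 3, and its Smith normal form has invariant factors (1,1,1).

Boundary ∂_2: C_2 → C_1 maps a triangle to the signed sum of its edges. For instance
  ∂acd = cd − ad + ac,
  ∂abc = bc − ac + ab.
As a 6×4 matrix over Z this has rank 3, with invariant factors (1,1,1).

Boundary ∂_3: C_3 → C_2 sends each 3-simplex σ to the alternating sum Σ_i (−1)^i (σ with its i-th vertex removed). For instance
  ∂abcd = bcd − acd + abd − abc.
The 4×1 boundary matrix has rank 1 and Smith normal form diag(1).

From H_k ≅ ker(∂_k) / im(∂_{k+1}) we obtain:

  H_0: rank C_0 − rank ∂_1 = 4 − 3 = 1, and the invariant factors of ∂_1 are all 1, so H_0 ≅ Z.
  H_1: rank ker ∂_1 − rank ∂_2 = (6 − 3) − 3 = 0, and the invariant factors of ∂_2 are all 1, so H_1 ≅ 0.
  H_2: rank ker ∂_2 − rank ∂_3 = (4 − 3) − 1 = 0, and the invariant factors of ∂_3 are all 1, so H_2 ≅ 0.
  H_3: rank ker ∂_3 − rank ∂_4 = (1 − 1) − 0 = 0, and there is no ∂_4, so H_3 ≅ 0.

(K is a triangulation of the 3-simplex.)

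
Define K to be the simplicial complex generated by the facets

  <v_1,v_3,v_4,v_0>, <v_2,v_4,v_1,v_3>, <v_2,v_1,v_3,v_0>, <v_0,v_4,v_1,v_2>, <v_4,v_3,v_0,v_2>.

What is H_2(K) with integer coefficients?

H_2 = 0.

Order the vertices as v_0 < v_1 < v_2 < v_3 < v_4. Listing each simplex with vertices in this order, K has dimension 3 with simplices:

  0-simplices (5): [v_0], [v_1], [v_2], [v_3], [v_4]
  1-simplices (10): [v_0,v_1], [v_0,v_2], [v_0,v_3], [v_0,v_4], [v_1,v_2], [v_1,v_3], [v_1,v_4], [v_2,v_3], [v_2,v_4], [v_3,v_4]
  2-simplices (10): [v_0,v_1,v_2], [v_0,v_1,v_3], [v_0,v_1,v_4], [v_0,v_2,v_3], [v_0,v_2,v_4], [v_0,v_3,v_4], [v_1,v_2,v_3], [v_1,v_2,v_4], [v_1,v_3,v_4], [v_2,v_3,v_4]
  3-simplices (5): [v_0,v_1,v_2,v_3], [v_0,v_1,v_2,v_4], [v_0,v_1,v_3,v_4], [v_0,v_2,v_3,v_4], [v_1,v_2,v_3,v_4]

Hence C_0 ≅ Z^5, C_1 ≅ Z^10, C_2 ≅ Z^10, C_3 ≅ Z^5.

The boundary map ∂_1: C_1 → C_0 is given by ∂[p,q] = [q] − [p]. For instance
  ∂[v_1,v_4] = [v_4] − [v_1].
The 5×10 boundary matrix has rank 4 and Smith normal form diag(1,1,1,1).

Boundary ∂_2: C_2 → C_1 sends each 2-simplex [p,q,r] to [q,r] − [p,r] + [p,q]. For instance
  ∂[v_0,v_1,v_2] = [v_1,v_2] − [v_0,v_2] + [v_0,v_1],
  ∂[v_2,v_3,v_4] = [v_3,v_4] − [v_2,v_4] + [v_2,v_3].
The 10×10 boundary matrix has rank 6 and Smith normal form diag(1,1,1,1,1,1).

The boundary map ∂_3: C_3 → C_2 sends each 3-simplex σ to the alternating sum Σ_i (−1)^i (σ with its i-th vertex removed). For instance
  ∂[v_0,v_1,v_2,v_4] = [v_1,v_2,v_4] − [v_0,v_2,v_4] + [v_0,v_1,v_4] − [v_0,v_1,v_2],
  ∂[v_0,v_1,v_2,v_3] = [v_1,v_2,v_3] − [v_0,v_2,v_3] + [v_0,v_1,v_3] − [v_0,v_1,v_2].
As a 10×5 matrix over Z this has rank 4, with invariant factors (1,1,1,1).

Computing H_k = (kernel of ∂_k) / (image of ∂_{k+1}):

  H_2: rank ker ∂_2 − rank ∂_3 = (10 − 6) − 4 = 0, and the invariant factors of ∂_3 are all 1, so H_2 = 0.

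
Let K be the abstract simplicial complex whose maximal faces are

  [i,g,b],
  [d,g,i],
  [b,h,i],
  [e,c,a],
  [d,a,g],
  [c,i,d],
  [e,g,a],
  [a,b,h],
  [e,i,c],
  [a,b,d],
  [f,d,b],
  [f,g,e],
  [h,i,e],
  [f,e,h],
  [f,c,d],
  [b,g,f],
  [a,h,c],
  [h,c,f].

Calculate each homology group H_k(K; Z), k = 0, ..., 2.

Take the total order a < b < c < d < e < f < g < h < i on the vertex set. Then K (dimension 2) consists of the simplices:

  0-simplices (9): a, b, c, d, e, f, g, h, i
  1-simplices (27): ab, ac, ad, ae, ag, ah, bd, bf, bg, bh, bi, cd, ce, cf, ch, ci, df, dg, di, ef, eg, eh, ei, fg, fh, gi, hi
  2-simplices (18): abd, abh, ace, ach, adg, aeg, bdf, bfg, bgi, bhi, cdf, cdi, cei, cfh, dgi, efg, efh, ehi

giving chain groups C_0 ≅ Z^9, C_1 ≅ Z^27, C_2 ≅ Z^18.

Boundary ∂_1: C_1 → C_0 is given by ∂[p,q] = [q] − [p].
The 9×27 boundary matrix has rank 8 and Smith normal form diag(1,1,1,1,1,1,1,1).

Boundary ∂_2: C_2 → C_1 sends each 2-simplex [p,q,r] to [q,r] − [p,r] + [p,q]. For instance
  ∂aeg = eg − ag + ae,
  ∂ace = ce − ae + ac.
This gives a 27×18 integer matrix of rank 18; reducing to Smith normal form yields diagonal entries (1,1,1,1,1,1,1,1,1,1,1,1,1,1,1,1,1,2).

Reading off H_k = ker ∂_k / im ∂_{k+1}:

  H_0: rank C_0 − rank ∂_1 = 9 − 8 = 1, and the invariant factors of ∂_1 are all 1, so H_0 = Z.
  H_1: rank ker ∂_1 − rank ∂_2 = (27 − 8) − 18 = 1, and ∂_2 has invariant factor 2 > 1, so H_1 = Z ⊕ Z/2Z.
  H_2: rank ker ∂_2 − rank ∂_3 = (18 − 18) − 0 = 0, and there is no ∂_3, so H_2 = 0.

H_0 ≅ Z,  H_1 ≅ Z ⊕ Z/2Z,  H_2 = 0.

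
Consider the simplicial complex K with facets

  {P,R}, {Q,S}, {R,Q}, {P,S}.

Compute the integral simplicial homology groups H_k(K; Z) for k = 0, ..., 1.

Fix the vertex order P < Q < R < S and write every simplex with vertices in increasing order. Then dim K = 1 and the simplices of K are:

  0-simplices (4): P, Q, R, S
  1-simplices (4): PR, PS, QR, QS

Hence C_0 ≅ Z^4, C_1 ≅ Z^4.

∂_1: C_1 → C_0 is given by ∂[p,q] = [q] − [p].
This gives a 4×4 integer matrix of rank 3; reducing to Smith normal form yields diagonal entries (1,1,1).

From H_k ≅ ker(∂_k) / im(∂_{k+1}) we obtain:

  H_0: rank C_0 − rank ∂_1 = 4 − 3 = 1, and the invariant factors of ∂_1 are all 1, so H_0 ≅ Z.
  H_1: rank ker ∂_1 − rank ∂_2 = (4 − 3) − 0 = 1, and there is no ∂_2, so H_1 ≅ Z.

As a check, the Euler characteristic is 4 − 4 = 0, which agrees with 1 − 1 = 0.

H_0 = Z,  H_1 = Z.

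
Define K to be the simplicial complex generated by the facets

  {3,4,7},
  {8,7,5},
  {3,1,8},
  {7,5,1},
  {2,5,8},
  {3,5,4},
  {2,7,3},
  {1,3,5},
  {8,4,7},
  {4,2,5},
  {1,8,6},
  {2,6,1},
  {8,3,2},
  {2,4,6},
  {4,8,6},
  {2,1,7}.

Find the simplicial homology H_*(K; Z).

H_0 ≅ Z,  H_1 ≅ Z^2,  H_2 ≅ Z.

Take the total order 1 < 2 < 3 < 4 < 5 < 6 < 7 < 8 on the vertex set. Then K (dimension 2) consists of the simplices:

  0-simplices (8): [1], [2], [3], [4], [5], [6], [7], [8]
  1-simplices (24): (24 of them)
  2-simplices (16): [1,2,6], [1,2,7], [1,3,5], [1,3,8], [1,5,7], [1,6,8], [2,3,7], [2,3,8], [2,4,5], [2,4,6], [2,5,8], [3,4,5], [3,4,7], [4,6,8], [4,7,8], [5,7,8]

giving chain groups C_0 ≅ Z^8, C_1 ≅ Z^24, C_2 ≅ Z^16.

The boundary map ∂_1: C_1 → C_0 sends each edge [p,q] (with p < q) to q − p. For instance
  ∂[3,7] = [7] − [3].
The 8×24 boundary matrix has rank 7 and Smith normal form diag(1,1,1,1,1,1,1).

The boundary map ∂_2: C_2 → C_1 acts by ∂[p,q,r] = [q,r] − [p,r] + [p,q]. For instance
  ∂[2,3,7] = [3,7] − [2,7] + [2,3],
  ∂[4,7,8] = [7,8] − [4,8] + [4,7].
This gives a 24×16 integer matrix of rank 15; reducing to Smith normal form yields diagonal entries (1,1,1,1,1,1,1,1,1,1,1,1,1,1,1).

From H_k ≅ ker(∂_k) / im(∂_{k+1}) we obtain:

  H_0: rank C_0 − rank ∂_1 = 8 − 7 = 1, and the invariant factors of ∂_1 are all 1, so H_0 ≅ Z.
  H_1: rank ker ∂_1 − rank ∂_2 = (24 − 7) − 15 = 2, and the invariant factors of ∂_2 are all 1, so H_1 ≅ Z^2.
  H_2: rank ker ∂_2 − rank ∂_3 = (16 − 15) − 0 = 1, and there is no ∂_3, so H_2 ≅ Z.

As a check, the Euler characteristic is 8 − 24 + 16 = 0, which agrees with 1 − 2 + 1 = 0.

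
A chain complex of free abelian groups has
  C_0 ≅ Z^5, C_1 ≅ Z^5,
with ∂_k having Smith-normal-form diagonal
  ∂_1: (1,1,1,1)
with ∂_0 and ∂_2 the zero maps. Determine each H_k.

H_0 ≅ Z,  H_1 ≅ Z.

H_0: b_0 = 5 − 0 − 4 = 1; torsion from ∂_1 factors > 1: none. So H_0 ≅ Z.
H_1: b_1 = 5 − 4 − 0 = 1; torsion from ∂_2 factors > 1: none. So H_1 ≅ Z.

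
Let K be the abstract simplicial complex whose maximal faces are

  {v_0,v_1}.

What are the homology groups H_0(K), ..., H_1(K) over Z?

We work with the vertex ordering v_0 < v_1. The simplices of K, each written with vertices in increasing order, are:

  0-simplices (2): [v_0], [v_1]
  1-simplices (1): [v_0,v_1]

giving chain groups C_0 ≅ Z^2, C_1 ≅ Z^1.

Boundary ∂_1: C_1 → C_0 maps an edge to its endpoints' difference, ∂[p,q] = q − p. For instance
  ∂[v_0,v_1] = [v_1] − [v_0].
This gives a 2×1 integer matrix of rank 1; reducing to Smith normal form yields diagonal entries (1).

From H_k ≅ ker(∂_k) / im(∂_{k+1}) we obtain:

  H_0: rank C_0 − rank ∂_1 = 2 − 1 = 1, and the invariant factors of ∂_1 are all 1, so H_0 ≅ Z.
  H_1: rank ker ∂_1 − rank ∂_2 = (1 − 1) − 0 = 0, and there is no ∂_2, so H_1 ≅ 0.

As a check, the Euler characteristic is 2 − 1 = 1, which agrees with 1 − 0 = 1.

H_0 ≅ Z,  H_1 = 0.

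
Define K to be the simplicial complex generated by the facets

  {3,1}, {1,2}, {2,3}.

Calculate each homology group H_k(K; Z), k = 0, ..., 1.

H_0 = Z,  H_1 = Z.

Take the total order 1 < 2 < 3 on the vertex set. Then K (dimension 1) consists of the simplices:

  0-simplices (3): [1], [2], [3]
  1-simplices (3): [1,2], [1,3], [2,3]

so the chain groups are C_0 ≅ Z^3, C_1 ≅ Z^3.

The boundary map ∂_1: C_1 → C_0 sends each edge [p,q] (with p < q) to q − p. For instance
  ∂[2,3] = [3] − [2].
This gives a 3×3 integer matrix of rank 2; reducing to Smith normal form yields diagonal entries (1,1).

Now H_k = ker ∂_k / im ∂_{k+1}, so:

  H_0: rank C_0 − rank ∂_1 = 3 − 2 = 1, and the invariant factors of ∂_1 are all 1, so H_0 ≅ Z.
  H_1: rank ker ∂_1 − rank ∂_2 = (3 − 2) − 0 = 1, and there is no ∂_2, so H_1 ≅ Z.

(K is a triangulation of the circle S^1.)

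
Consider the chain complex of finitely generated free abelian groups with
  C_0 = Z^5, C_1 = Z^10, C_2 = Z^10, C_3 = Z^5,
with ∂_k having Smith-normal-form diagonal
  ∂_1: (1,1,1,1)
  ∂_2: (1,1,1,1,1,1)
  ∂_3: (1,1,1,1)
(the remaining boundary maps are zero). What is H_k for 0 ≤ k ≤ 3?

H_0 ≅ Z,  H_1 = 0,  H_2 = 0,  H_3 ≅ Z.

H_0: b_0 = 5 − 0 − 4 = 1; torsion from ∂_1 factors > 1: none. So H_0 ≅ Z.
H_1: b_1 = 10 − 4 − 6 = 0; torsion from ∂_2 factors > 1: none. So H_1 ≅ 0.
H_2: b_2 = 10 − 6 − 4 = 0; torsion from ∂_3 factors > 1: none. So H_2 ≅ 0.
H_3: b_3 = 5 − 4 − 0 = 1; torsion from ∂_4 factors > 1: none. So H_3 ≅ Z.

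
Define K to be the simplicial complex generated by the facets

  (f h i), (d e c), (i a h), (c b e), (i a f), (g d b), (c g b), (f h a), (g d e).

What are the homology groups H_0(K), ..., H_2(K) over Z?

We work with the vertex ordering a < b < c < d < e < f < g < h < i. The simplices of K, each written with vertices in increasing order, are:

  0-simplices (9): a, b, c, d, e, f, g, h, i
  1-simplices (16): af, ah, ai, bc, bd, be, bg, cd, ce, cg, de, dg, eg, fh, fi, hi
  2-simplices (9): afh, afi, ahi, bce, bcg, bdg, cde, deg, fhi

giving chain groups C_0 ≅ Z^9, C_1 ≅ Z^16, C_2 ≅ Z^9.

Boundary ∂_1: C_1 → C_0 is given by ∂[p,q] = [q] − [p]. For instance
  ∂fh = h − f.
The 9×16 boundary matrix has rank 7 and Smith normal form diag(1,1,1,1,1,1,1).

∂_2: C_2 → C_1 acts by ∂[p,q,r] = [q,r] − [p,r] + [p,q]. For instance
  ∂deg = eg − dg + de,
  ∂bcg = cg − bg + bc.
As a 16×9 matrix over Z this has rank 8, with invariant factors (1,1,1,1,1,1,1,1).

Computing H_k = (kernel of ∂_k) / (image of ∂_{k+1}):

  H_0: rank C_0 − rank ∂_1 = 9 − 7 = 2, and the invariant factors of ∂_1 are all 1, so H_0 ≅ Z^2.
  H_1: rank ker ∂_1 − rank ∂_2 = (16 − 7) − 8 = 1, and the invariant factors of ∂_2 are all 1, so H_1 ≅ Z.
  H_2: rank ker ∂_2 − rank ∂_3 = (9 − 8) − 0 = 1, and there is no ∂_3, so H_2 ≅ Z.

(K is a triangulation of the disjoint union of the 2-sphere S^2 and the Möbius band.)

H_0 ≅ Z^2,  H_1 ≅ Z,  H_2 ≅ Z.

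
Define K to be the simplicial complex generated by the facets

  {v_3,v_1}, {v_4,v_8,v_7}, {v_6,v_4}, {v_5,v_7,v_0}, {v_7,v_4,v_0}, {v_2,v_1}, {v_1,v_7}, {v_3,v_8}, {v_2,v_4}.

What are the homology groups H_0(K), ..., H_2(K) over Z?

H_0 ≅ Z,  H_1 ≅ Z^2,  H_2 = 0.

Order the vertices as v_0 < v_1 < v_2 < v_3 < v_4 < v_5 < v_6 < v_7 < v_8. Listing each simplex with vertices in this order, K has dimension 2 with simplices:

  0-simplices (9): [v_0], [v_1], [v_2], [v_3], [v_4], [v_5], [v_6], [v_7], [v_8]
  1-simplices (13): [v_0,v_4], [v_0,v_5], [v_0,v_7], [v_1,v_2], [v_1,v_3], [v_1,v_7], [v_2,v_4], [v_3,v_8], [v_4,v_6], [v_4,v_7], [v_4,v_8], [v_5,v_7], [v_7,v_8]
  2-simplices (3): [v_0,v_4,v_7], [v_0,v_5,v_7], [v_4,v_7,v_8]

Hence C_0 ≅ Z^9, C_1 ≅ Z^13, C_2 ≅ Z^3.

Boundary ∂_1: C_1 → C_0 sends each edge [p,q] (with p < q) to q − p. For instance
  ∂[v_0,v_5] = [v_5] − [v_0].
This gives a 9×13 integer matrix of rank 8; reducing to Smith normal form yields diagonal entries (1,1,1,1,1,1,1,1).

The boundary map ∂_2: C_2 → C_1 maps a triangle to the signed sum of its edges. For instance
  ∂[v_0,v_4,v_7] = [v_4,v_7] − [v_0,v_7] + [v_0,v_4],
  ∂[v_4,v_7,v_8] = [v_7,v_8] − [v_4,v_8] + [v_4,v_7].
The resulting 13×3 matrix has rank 3, and its Smith normal form has invariant factors (1,1,1).

Now H_k = ker ∂_k / im ∂_{k+1}, so:

  H_0: rank C_0 − rank ∂_1 = 9 − 8 = 1, and the invariant factors of ∂_1 are all 1, so H_0 ≅ Z.
  H_1: rank ker ∂_1 − rank ∂_2 = (13 − 8) − 3 = 2, and the invariant factors of ∂_2 are all 1, so H_1 ≅ Z^2.
  H_2: rank ker ∂_2 − rank ∂_3 = (3 − 3) − 0 = 0, and there is no ∂_3, so H_2 ≅ 0.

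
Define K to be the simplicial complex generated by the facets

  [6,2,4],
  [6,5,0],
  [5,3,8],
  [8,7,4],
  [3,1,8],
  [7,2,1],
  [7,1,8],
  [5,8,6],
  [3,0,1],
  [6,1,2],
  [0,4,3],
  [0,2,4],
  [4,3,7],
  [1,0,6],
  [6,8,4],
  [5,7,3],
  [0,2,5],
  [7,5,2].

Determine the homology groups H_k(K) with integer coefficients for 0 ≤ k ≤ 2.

Order the vertices as 0 < 1 < 2 < 3 < 4 < 5 < 6 < 7 < 8. Listing each simplex with vertices in this order, K has dimension 2 with simplices:

  0-simplices (9): [0], [1], [2], [3], [4], [5], [6], [7], [8]
  1-simplices (27): (27 of them)
  2-simplices (18): [0,1,3], [0,1,6], [0,2,4], [0,2,5], [0,3,4], [0,5,6], [1,2,6], [1,2,7], [1,3,8], [1,7,8], [2,4,6], [2,5,7], [3,4,7], [3,5,7], [3,5,8], [4,6,8], [4,7,8], [5,6,8]

giving chain groups C_0 ≅ Z^9, C_1 ≅ Z^27, C_2 ≅ Z^18.

Boundary ∂_1: C_1 → C_0 is given by ∂[p,q] = [q] − [p].
The resulting 9×27 matrix has rank 8, and its Smith normal form has invariant factors (1,1,1,1,1,1,1,1).

∂_2: C_2 → C_1 sends each 2-simplex [p,q,r] to [q,r] − [p,r] + [p,q]. For instance
  ∂[1,3,8] = [3,8] − [1,8] + [1,3],
  ∂[4,7,8] = [7,8] − [4,8] + [4,7].
As a 27×18 matrix over Z this has rank 18, with invariant factors (1,1,1,1,1,1,1,1,1,1,1,1,1,1,1,1,1,2).

Reading off H_k = ker ∂_k / im ∂_{k+1}:

  H_0: rank C_0 − rank ∂_1 = 9 − 8 = 1, and the invariant factors of ∂_1 are all 1, so H_0 = Z.
  H_1: rank ker ∂_1 − rank ∂_2 = (27 − 8) − 18 = 1, and ∂_2 has invariant factor 2 > 1, so H_1 = Z ⊕ Z/2.
  H_2: rank ker ∂_2 − rank ∂_3 = (18 − 18) − 0 = 0, and there is no ∂_3, so H_2 = 0.

H_0 ≅ Z,  H_1 ≅ Z ⊕ Z/2,  H_2 = 0.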